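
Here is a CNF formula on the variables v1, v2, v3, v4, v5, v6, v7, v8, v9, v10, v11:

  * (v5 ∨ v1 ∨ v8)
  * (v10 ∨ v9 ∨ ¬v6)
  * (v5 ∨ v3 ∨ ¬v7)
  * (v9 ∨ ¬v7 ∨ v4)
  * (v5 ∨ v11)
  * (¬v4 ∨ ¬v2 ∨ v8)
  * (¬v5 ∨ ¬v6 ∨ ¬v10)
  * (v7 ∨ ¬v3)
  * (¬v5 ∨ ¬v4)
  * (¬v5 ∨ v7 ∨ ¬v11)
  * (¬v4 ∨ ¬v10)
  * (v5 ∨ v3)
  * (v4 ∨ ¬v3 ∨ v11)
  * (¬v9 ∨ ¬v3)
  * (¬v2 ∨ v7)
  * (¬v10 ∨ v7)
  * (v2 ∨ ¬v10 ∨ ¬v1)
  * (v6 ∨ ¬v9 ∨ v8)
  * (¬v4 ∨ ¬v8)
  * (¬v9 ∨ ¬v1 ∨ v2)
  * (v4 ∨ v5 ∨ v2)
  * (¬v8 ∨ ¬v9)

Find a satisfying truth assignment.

v1 = False, v2 = False, v3 = False, v4 = False, v5 = True, v6 = True, v7 = True, v8 = False, v9 = True, v10 = False, v11 = False

Branch on v1: take v1 = False.
Try v2 = False.
Try v3 = False.
  then v5 is forced to True.
  then v4 is forced to False.
For the remaining variables, v6 = True, v7 = True, v8 = False, v9 = True, v10 = False, v11 = False works.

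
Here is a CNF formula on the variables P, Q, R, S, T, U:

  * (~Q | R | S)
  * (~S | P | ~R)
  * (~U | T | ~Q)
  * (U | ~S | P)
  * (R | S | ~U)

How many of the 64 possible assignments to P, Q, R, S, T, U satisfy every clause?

35

Split on S, then R.
  S=1, R=1: 7 of the 16 assignments to (P,Q,T,U) work.
  S=1, R=0: 10 of the 16 assignments to (P,Q,T,U) work.
  S=0, R=1: P free; 7 ways for (Q,T,U) × 2^1 = 14.
  S=0, R=0: remaining (P,Q,T,U) ∈ {(0,0,0,0); (0,0,1,0); (1,0,0,0); (1,0,1,0)} — 4.
Total: 7 + 10 + 14 + 4 = 35.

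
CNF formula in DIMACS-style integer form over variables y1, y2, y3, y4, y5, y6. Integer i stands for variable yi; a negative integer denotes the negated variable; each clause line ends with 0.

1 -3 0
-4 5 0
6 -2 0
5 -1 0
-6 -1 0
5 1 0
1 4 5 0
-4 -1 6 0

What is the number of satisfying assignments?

8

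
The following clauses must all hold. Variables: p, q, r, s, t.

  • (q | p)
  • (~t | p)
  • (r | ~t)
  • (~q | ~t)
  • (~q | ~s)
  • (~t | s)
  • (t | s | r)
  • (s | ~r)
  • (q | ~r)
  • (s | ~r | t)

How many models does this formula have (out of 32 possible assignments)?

1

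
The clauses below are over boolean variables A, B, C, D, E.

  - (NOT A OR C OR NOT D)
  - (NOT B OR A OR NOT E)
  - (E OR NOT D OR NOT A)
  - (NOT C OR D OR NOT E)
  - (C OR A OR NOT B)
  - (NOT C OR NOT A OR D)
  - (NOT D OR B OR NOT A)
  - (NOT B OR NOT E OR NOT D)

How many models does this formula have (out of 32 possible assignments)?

Split on A, then D.
  A=T, D=T: a clause becomes empty — 0.
  A=T, D=F: remaining (B,C,E) ∈ {(F,F,F); (F,F,T); (T,F,F); (T,F,T)} — 4.
  A=F, D=T: 5 of the 8 assignments to (B,C,E) work.
  A=F, D=F: remaining (B,C,E) ∈ {(F,F,F); (F,F,T); (F,T,F); (T,T,F)} — 4.
Total: 0 + 4 + 5 + 4 = 13.

13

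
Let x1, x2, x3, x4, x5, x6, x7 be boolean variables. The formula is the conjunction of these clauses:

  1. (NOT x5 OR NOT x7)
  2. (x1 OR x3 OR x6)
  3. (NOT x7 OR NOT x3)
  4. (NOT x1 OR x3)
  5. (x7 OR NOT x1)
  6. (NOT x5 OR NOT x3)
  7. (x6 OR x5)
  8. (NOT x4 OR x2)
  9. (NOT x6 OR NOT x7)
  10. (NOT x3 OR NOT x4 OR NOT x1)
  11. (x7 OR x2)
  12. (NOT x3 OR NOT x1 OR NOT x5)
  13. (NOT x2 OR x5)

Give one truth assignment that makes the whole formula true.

x1=False  x2=True  x3=False  x4=True  x5=True  x6=True  x7=False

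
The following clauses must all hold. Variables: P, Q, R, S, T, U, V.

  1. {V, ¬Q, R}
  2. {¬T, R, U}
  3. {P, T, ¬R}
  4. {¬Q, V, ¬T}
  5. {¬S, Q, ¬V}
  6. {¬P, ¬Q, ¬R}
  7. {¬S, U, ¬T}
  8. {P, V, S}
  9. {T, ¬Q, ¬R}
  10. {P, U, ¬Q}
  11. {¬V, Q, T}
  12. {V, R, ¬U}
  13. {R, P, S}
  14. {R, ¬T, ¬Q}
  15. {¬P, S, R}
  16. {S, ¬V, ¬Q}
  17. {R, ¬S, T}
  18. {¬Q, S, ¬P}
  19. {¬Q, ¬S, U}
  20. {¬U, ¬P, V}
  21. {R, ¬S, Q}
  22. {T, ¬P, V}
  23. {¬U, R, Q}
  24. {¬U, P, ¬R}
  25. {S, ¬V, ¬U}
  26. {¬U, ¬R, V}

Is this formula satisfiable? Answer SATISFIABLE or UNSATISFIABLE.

Branch on P: take P = False.
Set Q = False and propagate.
The remaining clauses are satisfied by R = True, S = False, T = True, U = False, V = True.
Every clause has at least one true literal under this assignment.
So P=False, Q=False, R=True, S=False, T=True, U=False, V=True is a satisfying assignment.

SATISFIABLE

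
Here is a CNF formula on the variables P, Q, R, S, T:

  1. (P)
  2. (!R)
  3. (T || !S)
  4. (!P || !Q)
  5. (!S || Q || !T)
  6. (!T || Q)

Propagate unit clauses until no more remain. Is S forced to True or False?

False

(P) is a unit clause: P = True.
(!R) stands alone — R = False.
From (!Q || !P) and P = True: Q = False.
In (Q || !T), Q is now false; !T must hold, so T = False.
From (!S || T) and T = False: S = False.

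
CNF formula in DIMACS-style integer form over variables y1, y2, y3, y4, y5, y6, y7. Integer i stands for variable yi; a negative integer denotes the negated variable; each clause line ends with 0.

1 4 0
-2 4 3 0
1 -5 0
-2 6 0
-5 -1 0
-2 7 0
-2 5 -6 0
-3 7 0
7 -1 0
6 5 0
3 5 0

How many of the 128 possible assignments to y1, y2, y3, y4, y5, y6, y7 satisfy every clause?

3

Satisfying assignments:
  y1=0 y2=0 y3=1 y4=1 y5=0 y6=1 y7=1
  y1=1 y2=0 y3=1 y4=0 y5=0 y6=1 y7=1
  y1=1 y2=0 y3=1 y4=1 y5=0 y6=1 y7=1
Count: 3.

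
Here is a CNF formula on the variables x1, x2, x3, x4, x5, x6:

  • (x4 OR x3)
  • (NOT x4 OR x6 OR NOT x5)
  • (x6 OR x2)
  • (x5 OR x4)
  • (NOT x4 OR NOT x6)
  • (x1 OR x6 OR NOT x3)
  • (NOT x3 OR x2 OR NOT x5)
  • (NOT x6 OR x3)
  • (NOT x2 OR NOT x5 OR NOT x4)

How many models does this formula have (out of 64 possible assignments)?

6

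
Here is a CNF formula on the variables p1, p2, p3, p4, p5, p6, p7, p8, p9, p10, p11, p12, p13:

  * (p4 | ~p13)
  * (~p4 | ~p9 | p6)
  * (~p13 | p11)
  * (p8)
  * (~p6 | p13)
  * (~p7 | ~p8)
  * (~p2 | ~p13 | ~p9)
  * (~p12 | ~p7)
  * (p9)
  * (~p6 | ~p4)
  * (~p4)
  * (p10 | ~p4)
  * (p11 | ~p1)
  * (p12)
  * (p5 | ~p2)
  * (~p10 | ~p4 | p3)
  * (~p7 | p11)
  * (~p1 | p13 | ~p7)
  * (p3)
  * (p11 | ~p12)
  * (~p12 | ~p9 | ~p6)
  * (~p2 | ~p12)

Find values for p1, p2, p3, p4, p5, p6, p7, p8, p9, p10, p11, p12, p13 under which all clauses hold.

p1 = False, p2 = False, p3 = True, p4 = False, p5 = False, p6 = False, p7 = False, p8 = True, p9 = True, p10 = True, p11 = True, p12 = True, p13 = False

The clause (p8) is unit: p8 must be True.
(~p7) is a unit clause, so p7 = False.
(p9) is a unit clause, so p9 = True.
(~p4) is a unit clause, so p4 = False.
Unit propagation: (~p13) forces p13 = False.
The clause (~p6) is unit: p6 must be False.
The clause (p12) is unit: p12 must be True.
(p3) is a unit clause, so p3 = True.
The clause (p11) is unit: p11 must be True.
(~p2) is a unit clause, so p2 = False.
p1, p5, p10 are now unconstrained; take p1 = False, p5 = False, p10 = True.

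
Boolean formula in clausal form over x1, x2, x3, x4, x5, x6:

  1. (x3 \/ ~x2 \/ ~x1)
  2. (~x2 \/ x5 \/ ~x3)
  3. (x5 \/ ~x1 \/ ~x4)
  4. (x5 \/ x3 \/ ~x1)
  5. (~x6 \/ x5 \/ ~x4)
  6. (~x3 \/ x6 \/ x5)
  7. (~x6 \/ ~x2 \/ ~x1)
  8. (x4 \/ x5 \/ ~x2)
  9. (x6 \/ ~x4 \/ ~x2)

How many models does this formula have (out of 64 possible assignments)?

28

Case analysis on x5 and x2:
  x5=T, x2=T: 7 of the 16 assignments to (x1,x3,x4,x6) work.
  x5=T, x2=F: x1, x3, x4, x6 free → 2^4 = 16.
  x5=F, x2=T: a clause becomes empty — 0.
  x5=F, x2=F: 5 of the 16 assignments to (x1,x3,x4,x6) work.
Total: 7 + 16 + 0 + 5 = 28.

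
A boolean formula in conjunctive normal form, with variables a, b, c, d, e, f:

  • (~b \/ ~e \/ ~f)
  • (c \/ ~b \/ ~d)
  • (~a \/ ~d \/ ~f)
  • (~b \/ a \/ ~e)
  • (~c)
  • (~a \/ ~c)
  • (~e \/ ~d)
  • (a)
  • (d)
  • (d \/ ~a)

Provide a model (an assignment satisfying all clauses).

a = T  b = F  c = F  d = T  e = F  f = F

Check each clause:
  1. (~b \/ ~f \/ ~e) — ~f is true.
  2. (~d \/ c \/ ~b) — ~b is true.
  3. (~f \/ ~d \/ ~a) — ~f is true.
  4. (~e \/ a \/ ~b) — a is true.
  5. (~c) — ~c is true.
  6. (~c \/ ~a) — ~c is true.
  7. (~e \/ ~d) — ~e is true.
  8. (a) — a is true.
  9. (d) — d is true.
  10. (d \/ ~a) — d is true.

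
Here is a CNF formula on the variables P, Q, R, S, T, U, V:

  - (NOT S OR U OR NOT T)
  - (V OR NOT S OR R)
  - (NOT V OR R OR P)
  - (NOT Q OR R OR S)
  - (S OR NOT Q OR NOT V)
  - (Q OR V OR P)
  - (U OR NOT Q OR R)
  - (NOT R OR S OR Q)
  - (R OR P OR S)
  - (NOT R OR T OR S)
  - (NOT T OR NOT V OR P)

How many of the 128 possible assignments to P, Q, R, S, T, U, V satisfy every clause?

36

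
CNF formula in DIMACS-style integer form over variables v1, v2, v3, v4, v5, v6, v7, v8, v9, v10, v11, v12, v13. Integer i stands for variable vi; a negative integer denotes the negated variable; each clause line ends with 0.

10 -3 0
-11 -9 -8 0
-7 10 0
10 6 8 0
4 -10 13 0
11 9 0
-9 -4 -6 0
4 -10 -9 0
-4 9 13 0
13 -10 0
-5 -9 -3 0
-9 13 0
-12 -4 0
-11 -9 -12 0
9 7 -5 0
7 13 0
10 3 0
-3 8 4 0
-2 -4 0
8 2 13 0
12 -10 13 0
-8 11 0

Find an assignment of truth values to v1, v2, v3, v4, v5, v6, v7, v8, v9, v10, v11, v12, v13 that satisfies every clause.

v1=False, v2=True, v3=True, v4=False, v5=False, v6=False, v7=True, v8=True, v9=False, v10=True, v11=True, v12=True, v13=True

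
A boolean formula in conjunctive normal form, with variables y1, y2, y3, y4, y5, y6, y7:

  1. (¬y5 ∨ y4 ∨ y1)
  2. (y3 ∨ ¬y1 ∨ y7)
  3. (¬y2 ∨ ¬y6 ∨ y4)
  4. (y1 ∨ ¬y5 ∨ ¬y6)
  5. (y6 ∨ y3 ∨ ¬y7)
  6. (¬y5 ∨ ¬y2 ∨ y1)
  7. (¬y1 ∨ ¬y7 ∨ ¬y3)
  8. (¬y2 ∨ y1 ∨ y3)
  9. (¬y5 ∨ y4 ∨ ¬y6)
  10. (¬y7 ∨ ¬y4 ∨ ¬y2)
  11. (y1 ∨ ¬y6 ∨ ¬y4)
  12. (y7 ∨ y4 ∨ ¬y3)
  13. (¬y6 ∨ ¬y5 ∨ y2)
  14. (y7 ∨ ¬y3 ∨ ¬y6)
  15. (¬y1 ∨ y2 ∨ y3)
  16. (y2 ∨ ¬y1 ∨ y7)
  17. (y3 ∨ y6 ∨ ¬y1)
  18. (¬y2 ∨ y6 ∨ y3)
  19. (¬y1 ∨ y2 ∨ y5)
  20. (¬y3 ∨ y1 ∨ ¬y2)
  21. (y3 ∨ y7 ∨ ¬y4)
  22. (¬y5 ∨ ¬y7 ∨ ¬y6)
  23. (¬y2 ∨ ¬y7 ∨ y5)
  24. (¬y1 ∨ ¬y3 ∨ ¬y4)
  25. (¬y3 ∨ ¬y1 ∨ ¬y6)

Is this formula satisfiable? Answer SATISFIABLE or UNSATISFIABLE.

SATISFIABLE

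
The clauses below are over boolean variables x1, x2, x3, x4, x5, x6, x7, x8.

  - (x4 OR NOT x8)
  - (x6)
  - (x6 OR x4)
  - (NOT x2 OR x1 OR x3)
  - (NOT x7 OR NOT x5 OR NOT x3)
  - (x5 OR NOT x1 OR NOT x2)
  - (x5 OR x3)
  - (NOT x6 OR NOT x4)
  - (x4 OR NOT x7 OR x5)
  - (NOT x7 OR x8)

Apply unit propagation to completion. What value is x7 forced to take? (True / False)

False

Unit clause (x6) sets x6 = True.
In (NOT x4 OR NOT x6), NOT x6 is now false; NOT x4 must hold, so x4 = False.
In (x4 OR NOT x8), x4 is now false; NOT x8 must hold, so x8 = False.
From (NOT x7 OR x8) and x8 = False: x7 = False.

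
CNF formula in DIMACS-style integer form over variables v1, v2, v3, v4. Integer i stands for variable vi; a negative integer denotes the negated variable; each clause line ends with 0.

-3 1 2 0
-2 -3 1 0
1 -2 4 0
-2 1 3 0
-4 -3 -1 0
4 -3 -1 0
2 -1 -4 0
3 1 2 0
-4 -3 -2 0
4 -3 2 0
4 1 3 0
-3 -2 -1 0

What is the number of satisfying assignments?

The models are:
  v1=T v2=F v3=F v4=F
  v1=T v2=T v3=F v4=F
  v1=T v2=T v3=F v4=T
Count: 3.

3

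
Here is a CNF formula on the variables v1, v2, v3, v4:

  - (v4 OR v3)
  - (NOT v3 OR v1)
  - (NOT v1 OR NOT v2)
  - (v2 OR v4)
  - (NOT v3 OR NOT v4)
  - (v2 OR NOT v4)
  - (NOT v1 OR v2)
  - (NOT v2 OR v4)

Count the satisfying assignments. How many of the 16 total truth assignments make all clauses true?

1

Satisfying assignments:
  v1=F v2=T v3=F v4=T
Count: 1.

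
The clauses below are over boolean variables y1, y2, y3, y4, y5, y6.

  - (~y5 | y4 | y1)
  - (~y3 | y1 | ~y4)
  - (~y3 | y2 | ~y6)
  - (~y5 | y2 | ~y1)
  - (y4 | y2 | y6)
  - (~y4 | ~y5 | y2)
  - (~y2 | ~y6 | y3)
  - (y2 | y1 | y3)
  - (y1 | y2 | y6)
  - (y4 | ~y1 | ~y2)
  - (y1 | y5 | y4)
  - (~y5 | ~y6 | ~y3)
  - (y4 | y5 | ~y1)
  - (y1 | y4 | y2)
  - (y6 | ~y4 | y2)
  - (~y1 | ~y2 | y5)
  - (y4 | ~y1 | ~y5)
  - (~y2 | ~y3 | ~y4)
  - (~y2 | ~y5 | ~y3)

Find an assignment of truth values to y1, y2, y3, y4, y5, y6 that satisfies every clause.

y1=T, y2=T, y3=F, y4=T, y5=T, y6=F

Branch on y1: take y1 = True.
The remaining clauses are satisfied by y2 = True, y3 = False, y4 = True, y5 = True, y6 = False.
Check each clause:
  1. (~y5 | y1 | y4) — y1 is true.
  2. (y1 | ~y3 | ~y4) — y1 is true.
  3. (~y6 | y2 | ~y3) — y2 is true.
  4. (~y5 | ~y1 | y2) — y2 is true.
  5. (y6 | y4 | y2) — y2 is true.
  6. (~y5 | y2 | ~y4) — y2 is true.
  7. (~y6 | ~y2 | y3) — ~y6 is true.
  8. (y2 | y3 | y1) — y1 is true.
  9. (y1 | y6 | y2) — y1 is true.
  10. (~y1 | y4 | ~y2) — y4 is true.
  11. (y5 | y4 | y1) — y1 is true.
  12. (~y6 | ~y3 | ~y5) — ~y6 is true.
  13. (~y1 | y5 | y4) — y4 is true.
  14. (y2 | y4 | y1) — y1 is true.
  15. (y2 | y6 | ~y4) — y2 is true.
  16. (y5 | ~y2 | ~y1) — y5 is true.
  17. (y4 | ~y5 | ~y1) — y4 is true.
  18. (~y2 | ~y3 | ~y4) — ~y3 is true.
  19. (~y3 | ~y5 | ~y2) — ~y3 is true.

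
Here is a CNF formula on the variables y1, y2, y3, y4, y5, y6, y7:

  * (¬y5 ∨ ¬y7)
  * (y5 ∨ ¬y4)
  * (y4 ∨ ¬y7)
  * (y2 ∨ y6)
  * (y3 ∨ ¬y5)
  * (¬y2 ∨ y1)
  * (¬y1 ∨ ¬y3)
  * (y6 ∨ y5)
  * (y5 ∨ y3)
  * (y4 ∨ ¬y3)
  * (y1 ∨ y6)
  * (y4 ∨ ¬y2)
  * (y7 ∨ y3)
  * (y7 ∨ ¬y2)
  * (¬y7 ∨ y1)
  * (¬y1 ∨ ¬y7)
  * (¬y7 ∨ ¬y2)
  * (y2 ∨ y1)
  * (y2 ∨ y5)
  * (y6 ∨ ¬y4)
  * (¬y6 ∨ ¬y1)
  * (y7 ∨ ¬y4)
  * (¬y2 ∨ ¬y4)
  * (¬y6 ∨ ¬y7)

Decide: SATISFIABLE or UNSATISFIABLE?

y7 = True:
  propagation gives y5=False, y4=False; an empty clause results — contradiction.
y7 = False:
  propagation gives y3=True, y1=False, y2=False; an empty clause results — contradiction.
Every branch closes, so no satisfying assignment exists.

UNSATISFIABLE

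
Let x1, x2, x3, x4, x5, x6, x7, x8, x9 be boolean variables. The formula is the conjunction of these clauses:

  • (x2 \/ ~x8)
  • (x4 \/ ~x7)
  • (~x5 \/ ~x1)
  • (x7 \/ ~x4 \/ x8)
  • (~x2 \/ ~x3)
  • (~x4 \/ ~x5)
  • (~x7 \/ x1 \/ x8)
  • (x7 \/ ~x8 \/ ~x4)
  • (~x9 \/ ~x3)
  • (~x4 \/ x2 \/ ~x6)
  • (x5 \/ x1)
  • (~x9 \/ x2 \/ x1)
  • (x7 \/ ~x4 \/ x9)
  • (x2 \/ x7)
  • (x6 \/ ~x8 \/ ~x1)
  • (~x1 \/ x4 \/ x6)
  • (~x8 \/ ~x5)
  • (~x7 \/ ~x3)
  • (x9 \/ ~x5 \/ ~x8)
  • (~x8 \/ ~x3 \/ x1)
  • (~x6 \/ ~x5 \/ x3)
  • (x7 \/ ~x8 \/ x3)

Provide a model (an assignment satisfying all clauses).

x1=F  x2=T  x3=F  x4=F  x5=T  x6=F  x7=F  x8=F  x9=T

Branch on x1: take x1 = False.
  then x5 is forced to True.
  then x4 is forced to False.
  then x7 is forced to False.
  then x2 is forced to True.
  then x3 is forced to False.
  then x8 is forced to False.
  then x6 is forced to False.
x9 is now unconstrained; take x9 = True.
Check each clause:
  1. (x2 \/ ~x8) — ~x8 is true.
  2. (x4 \/ ~x7) — ~x7 is true.
  3. (~x5 \/ ~x1) — ~x1 is true.
  4. (~x4 \/ x8 \/ x7) — ~x4 is true.
  5. (~x2 \/ ~x3) — ~x3 is true.
  6. (~x5 \/ ~x4) — ~x4 is true.
  7. (~x7 \/ x1 \/ x8) — ~x7 is true.
  8. (~x8 \/ ~x4 \/ x7) — ~x8 is true.
  9. (~x9 \/ ~x3) — ~x3 is true.
  10. (~x4 \/ x2 \/ ~x6) — ~x6 is true.
  11. (x1 \/ x5) — x5 is true.
  12. (x2 \/ x1 \/ ~x9) — x2 is true.
  13. (x7 \/ ~x4 \/ x9) — x9 is true.
  14. (x7 \/ x2) — x2 is true.
  15. (x6 \/ ~x1 \/ ~x8) — ~x8 is true.
  16. (x4 \/ ~x1 \/ x6) — ~x1 is true.
  17. (~x5 \/ ~x8) — ~x8 is true.
  18. (~x7 \/ ~x3) — ~x7 is true.
  19. (~x8 \/ x9 \/ ~x5) — ~x8 is true.
  20. (x1 \/ ~x3 \/ ~x8) — ~x8 is true.
  21. (~x6 \/ x3 \/ ~x5) — ~x6 is true.
  22. (x7 \/ ~x8 \/ x3) — ~x8 is true.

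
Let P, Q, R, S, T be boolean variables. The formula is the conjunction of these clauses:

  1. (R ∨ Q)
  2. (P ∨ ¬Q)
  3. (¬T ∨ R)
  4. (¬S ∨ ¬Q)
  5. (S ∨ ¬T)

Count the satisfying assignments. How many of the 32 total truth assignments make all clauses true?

8

Split on Q, then R.
  Q=T, R=T: remaining (P,S,T) ∈ {(T,F,F)} — 1.
  Q=T, R=F: remaining (P,S,T) ∈ {(T,F,F)} — 1.
  Q=F, R=T: P free; 3 ways for (S,T) × 2^1 = 6.
  Q=F, R=F: a clause becomes empty — 0.
Total: 1 + 1 + 6 + 0 = 8.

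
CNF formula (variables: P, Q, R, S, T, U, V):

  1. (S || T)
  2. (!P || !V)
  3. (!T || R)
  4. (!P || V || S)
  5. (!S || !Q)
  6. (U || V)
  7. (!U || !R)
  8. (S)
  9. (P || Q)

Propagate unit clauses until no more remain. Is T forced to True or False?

False

(S) stands alone — S = True.
(!S || !Q): since S = True, the clause reduces to (!Q). Q = False.
(Q || P) with Q = False leaves only P, so P = True.
(!P || !V) with P = True leaves only !V, so V = False.
From (U || V) and V = False: U = True.
(!U || !R) with U = True leaves only !R, so R = False.
(R || !T): since R = False, the clause reduces to (!T). T = False.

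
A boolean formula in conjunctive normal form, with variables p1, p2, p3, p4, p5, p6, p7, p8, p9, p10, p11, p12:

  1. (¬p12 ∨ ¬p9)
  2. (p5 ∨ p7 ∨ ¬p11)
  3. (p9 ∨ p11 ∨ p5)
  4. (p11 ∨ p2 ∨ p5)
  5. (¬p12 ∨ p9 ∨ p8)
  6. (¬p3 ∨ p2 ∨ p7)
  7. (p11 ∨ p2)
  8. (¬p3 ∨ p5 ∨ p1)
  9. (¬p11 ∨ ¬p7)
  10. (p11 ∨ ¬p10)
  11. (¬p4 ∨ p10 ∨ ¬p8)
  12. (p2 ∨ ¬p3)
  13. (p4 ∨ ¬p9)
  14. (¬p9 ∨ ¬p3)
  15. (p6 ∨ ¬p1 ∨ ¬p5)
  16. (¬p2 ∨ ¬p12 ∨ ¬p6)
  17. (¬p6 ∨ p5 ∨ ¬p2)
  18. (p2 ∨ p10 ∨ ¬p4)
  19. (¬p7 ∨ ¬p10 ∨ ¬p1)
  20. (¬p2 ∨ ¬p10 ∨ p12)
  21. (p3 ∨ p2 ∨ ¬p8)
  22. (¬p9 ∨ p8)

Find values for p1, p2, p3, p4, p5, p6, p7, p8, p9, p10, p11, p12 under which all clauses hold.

Set p1 = False and propagate.
The remaining clauses are satisfied by p2 = True, p3 = False, p4 = True, p5 = True, p6 = True, p7 = False, p8 = False, p9 = False, p10 = False, p11 = False, p12 = False.
Every clause has at least one true literal under this assignment.

p1=F, p2=T, p3=F, p4=T, p5=T, p6=T, p7=F, p8=F, p9=F, p10=F, p11=F, p12=F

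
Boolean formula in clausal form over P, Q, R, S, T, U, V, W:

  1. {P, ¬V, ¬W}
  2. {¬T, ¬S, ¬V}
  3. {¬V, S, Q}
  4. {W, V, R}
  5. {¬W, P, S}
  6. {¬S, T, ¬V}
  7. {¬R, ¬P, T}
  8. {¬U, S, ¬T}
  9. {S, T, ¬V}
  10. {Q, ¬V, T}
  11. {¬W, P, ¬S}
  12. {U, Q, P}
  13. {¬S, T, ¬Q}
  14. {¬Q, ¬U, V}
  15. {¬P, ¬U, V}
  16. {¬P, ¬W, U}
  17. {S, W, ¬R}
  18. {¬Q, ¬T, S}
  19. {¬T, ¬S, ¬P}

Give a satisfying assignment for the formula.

P=F, Q=T, R=T, S=T, T=T, U=F, V=F, W=F

Set P = False and propagate.
Branch on Q: take Q = True.
The remaining clauses are satisfied by R = True, S = True, T = True, U = False, V = False, W = False.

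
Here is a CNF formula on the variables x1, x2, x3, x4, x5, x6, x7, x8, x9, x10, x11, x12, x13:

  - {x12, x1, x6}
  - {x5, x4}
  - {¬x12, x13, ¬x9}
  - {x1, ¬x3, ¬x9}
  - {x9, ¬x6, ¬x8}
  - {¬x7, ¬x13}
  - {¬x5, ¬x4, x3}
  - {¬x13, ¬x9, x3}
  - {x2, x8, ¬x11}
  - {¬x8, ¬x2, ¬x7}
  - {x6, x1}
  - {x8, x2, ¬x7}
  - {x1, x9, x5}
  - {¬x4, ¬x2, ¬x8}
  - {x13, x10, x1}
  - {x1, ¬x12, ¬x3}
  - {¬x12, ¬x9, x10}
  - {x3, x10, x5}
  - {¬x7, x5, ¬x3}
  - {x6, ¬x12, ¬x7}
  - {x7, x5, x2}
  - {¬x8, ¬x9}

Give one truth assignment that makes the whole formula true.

Pure literal: x1 appears only positively; assign x1 = True.
Try x2 = False.
Branch on x3: take x3 = False.
For the remaining variables, x4 = False, x5 = True, x6 = False, x7 = False, x8 = True, x9 = False, x10 = False, x11 = True, x12 = True, x13 = False works.
Every clause has at least one true literal under this assignment.

x1=1, x2=0, x3=0, x4=0, x5=1, x6=0, x7=0, x8=1, x9=0, x10=0, x11=1, x12=1, x13=0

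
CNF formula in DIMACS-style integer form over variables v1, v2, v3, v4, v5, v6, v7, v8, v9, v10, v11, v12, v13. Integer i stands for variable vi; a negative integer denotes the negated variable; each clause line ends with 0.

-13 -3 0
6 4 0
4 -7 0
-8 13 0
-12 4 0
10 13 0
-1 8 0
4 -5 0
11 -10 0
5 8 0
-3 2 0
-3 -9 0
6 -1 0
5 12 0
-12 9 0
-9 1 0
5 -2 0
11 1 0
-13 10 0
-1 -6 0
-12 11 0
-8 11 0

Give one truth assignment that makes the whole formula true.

v1=False, v2=False, v3=False, v4=True, v5=True, v6=True, v7=True, v8=False, v9=False, v10=True, v11=True, v12=False, v13=False

Check each clause:
  1. (~v13 | ~v3) — ~v13 is true.
  2. (v6 | v4) — v4 is true.
  3. (~v7 | v4) — v4 is true.
  4. (~v8 | v13) — ~v8 is true.
  5. (~v12 | v4) — v4 is true.
  6. (v13 | v10) — v10 is true.
  7. (v8 | ~v1) — ~v1 is true.
  8. (v4 | ~v5) — v4 is true.
  9. (v11 | ~v10) — v11 is true.
  10. (v8 | v5) — v5 is true.
  11. (~v3 | v2) — ~v3 is true.
  12. (~v9 | ~v3) — ~v3 is true.
  13. (~v1 | v6) — ~v1 is true.
  14. (v12 | v5) — v5 is true.
  15. (~v12 | v9) — ~v12 is true.
  16. (v1 | ~v9) — ~v9 is true.
  17. (~v2 | v5) — v5 is true.
  18. (v11 | v1) — v11 is true.
  19. (~v13 | v10) — v10 is true.
  20. (~v1 | ~v6) — ~v1 is true.
  21. (~v12 | v11) — v11 is true.
  22. (v11 | ~v8) — ~v8 is true.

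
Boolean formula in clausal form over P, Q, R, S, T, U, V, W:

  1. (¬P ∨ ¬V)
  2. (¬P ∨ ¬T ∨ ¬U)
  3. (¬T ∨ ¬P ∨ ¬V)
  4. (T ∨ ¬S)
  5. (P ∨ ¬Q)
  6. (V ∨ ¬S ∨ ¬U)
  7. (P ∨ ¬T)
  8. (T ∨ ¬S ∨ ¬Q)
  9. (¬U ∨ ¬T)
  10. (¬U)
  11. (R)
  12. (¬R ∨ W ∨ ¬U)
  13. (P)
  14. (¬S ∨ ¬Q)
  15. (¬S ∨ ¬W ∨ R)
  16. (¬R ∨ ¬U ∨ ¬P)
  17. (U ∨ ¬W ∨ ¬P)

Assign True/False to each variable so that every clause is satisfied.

P = True, Q = False, R = True, S = False, T = False, U = False, V = False, W = False

Check each clause:
  1. (¬P ∨ ¬V) — ¬V is true.
  2. (¬P ∨ ¬U ∨ ¬T) — ¬U is true.
  3. (¬P ∨ ¬T ∨ ¬V) — ¬V is true.
  4. (¬S ∨ T) — ¬S is true.
  5. (P ∨ ¬Q) — P is true.
  6. (V ∨ ¬S ∨ ¬U) — ¬U is true.
  7. (¬T ∨ P) — P is true.
  8. (T ∨ ¬Q ∨ ¬S) — ¬S is true.
  9. (¬U ∨ ¬T) — ¬U is true.
  10. (¬U) — ¬U is true.
  11. (R) — R is true.
  12. (¬U ∨ W ∨ ¬R) — ¬U is true.
  13. (P) — P is true.
  14. (¬Q ∨ ¬S) — ¬S is true.
  15. (R ∨ ¬W ∨ ¬S) — ¬W is true.
  16. (¬R ∨ ¬U ∨ ¬P) — ¬U is true.
  17. (¬P ∨ ¬W ∨ U) — ¬W is true.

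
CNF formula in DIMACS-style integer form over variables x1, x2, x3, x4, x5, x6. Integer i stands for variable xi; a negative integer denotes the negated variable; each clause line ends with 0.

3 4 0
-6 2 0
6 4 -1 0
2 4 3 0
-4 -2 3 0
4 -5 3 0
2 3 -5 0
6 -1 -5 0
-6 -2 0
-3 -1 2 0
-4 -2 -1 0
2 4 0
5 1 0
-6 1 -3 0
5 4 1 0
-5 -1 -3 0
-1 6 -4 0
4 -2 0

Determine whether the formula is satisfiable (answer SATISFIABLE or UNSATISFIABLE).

SATISFIABLE

Set x1 = False and propagate.
  then x5 is forced to True.
Set x2 = True and propagate.
  then x6 is forced to False.
  then x4 is forced to True.
  then x3 is forced to True.
So x1=F, x2=T, x3=T, x4=T, x5=T, x6=F is a satisfying assignment.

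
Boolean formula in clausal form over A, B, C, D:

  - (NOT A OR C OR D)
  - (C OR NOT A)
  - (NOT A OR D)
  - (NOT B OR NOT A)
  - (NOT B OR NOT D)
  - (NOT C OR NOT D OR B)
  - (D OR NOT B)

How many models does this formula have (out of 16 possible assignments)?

The models are:
  A=F B=F C=F D=F
  A=F B=F C=F D=T
  A=F B=F C=T D=F
That's 3 in total.

3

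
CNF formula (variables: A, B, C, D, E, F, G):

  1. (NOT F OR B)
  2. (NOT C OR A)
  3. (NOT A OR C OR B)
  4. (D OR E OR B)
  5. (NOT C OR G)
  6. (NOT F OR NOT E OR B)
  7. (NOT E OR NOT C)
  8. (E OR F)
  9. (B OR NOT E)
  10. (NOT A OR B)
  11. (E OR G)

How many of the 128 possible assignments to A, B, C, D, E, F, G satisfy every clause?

22

Case analysis on B and E:
  B=T, E=T: forces C=F; A, D, F, G free → 2^4 = 16.
  B=T, E=F: D free; 3 ways for (A,C,F,G) × 2^1 = 6.
  B=F, E=T: a clause becomes empty — 0.
  B=F, E=F: a clause becomes empty — 0.
Total: 16 + 6 + 0 + 0 = 22.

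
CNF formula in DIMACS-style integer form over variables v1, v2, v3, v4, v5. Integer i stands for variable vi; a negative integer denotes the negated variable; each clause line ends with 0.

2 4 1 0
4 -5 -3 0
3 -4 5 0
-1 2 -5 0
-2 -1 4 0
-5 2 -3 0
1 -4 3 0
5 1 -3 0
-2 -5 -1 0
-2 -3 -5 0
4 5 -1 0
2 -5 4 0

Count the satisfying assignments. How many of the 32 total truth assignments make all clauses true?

4

Satisfying assignments:
  v1=0 v2=1 v3=0 v4=0 v5=0
  v1=0 v2=1 v3=0 v4=0 v5=1
  v1=1 v2=0 v3=1 v4=1 v5=0
  v1=1 v2=1 v3=1 v4=1 v5=0
Count: 4.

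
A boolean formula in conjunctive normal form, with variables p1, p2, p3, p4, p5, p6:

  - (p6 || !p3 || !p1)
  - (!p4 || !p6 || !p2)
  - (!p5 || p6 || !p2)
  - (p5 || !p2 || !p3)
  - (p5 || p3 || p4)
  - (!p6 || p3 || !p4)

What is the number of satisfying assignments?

26

Case analysis on p3 and p6:
  p3=1, p6=1: p1 free; 5 ways for (p2,p4,p5) × 2^1 = 10.
  p3=1, p6=0: remaining (p1,p2,p4,p5) ∈ {(0,0,0,0); (0,0,0,1); (0,0,1,0); (0,0,1,1)} — 4.
  p3=0, p6=1: remaining (p1,p2,p4,p5) ∈ {(0,0,0,1); (0,1,0,1); (1,0,0,1); (1,1,0,1)} — 4.
  p3=0, p6=0: p1 free; 4 ways for (p2,p4,p5) × 2^1 = 8.
Total: 10 + 4 + 4 + 8 = 26.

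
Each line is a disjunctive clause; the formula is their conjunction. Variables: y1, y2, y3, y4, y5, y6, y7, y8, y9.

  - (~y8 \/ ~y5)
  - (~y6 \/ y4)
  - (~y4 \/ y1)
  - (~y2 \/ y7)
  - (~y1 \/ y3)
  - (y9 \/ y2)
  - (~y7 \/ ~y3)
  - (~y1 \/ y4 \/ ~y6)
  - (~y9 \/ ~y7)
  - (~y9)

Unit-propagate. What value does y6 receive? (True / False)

False

(~y9) stands alone — y9 = False.
From (y9 \/ y2) and y9 = False: y2 = True.
In (y7 \/ ~y2), ~y2 is now false; y7 must hold, so y7 = True.
(~y7 \/ ~y3) with y7 = True leaves only ~y3, so y3 = False.
(y3 \/ ~y1): since y3 = False, the clause reduces to (~y1). y1 = False.
In (~y4 \/ y1), y1 is now false; ~y4 must hold, so y4 = False.
In (~y6 \/ y4), y4 is now false; ~y6 must hold, so y6 = False.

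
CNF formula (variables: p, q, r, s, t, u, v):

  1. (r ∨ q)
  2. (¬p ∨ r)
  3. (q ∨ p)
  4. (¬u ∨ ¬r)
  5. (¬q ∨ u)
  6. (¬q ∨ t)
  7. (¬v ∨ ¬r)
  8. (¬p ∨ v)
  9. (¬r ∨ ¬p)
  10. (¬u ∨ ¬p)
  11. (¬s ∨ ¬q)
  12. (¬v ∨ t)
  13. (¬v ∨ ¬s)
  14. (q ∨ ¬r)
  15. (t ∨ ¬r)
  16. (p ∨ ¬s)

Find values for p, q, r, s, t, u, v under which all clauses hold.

p=F, q=T, r=F, s=F, t=T, u=T, v=F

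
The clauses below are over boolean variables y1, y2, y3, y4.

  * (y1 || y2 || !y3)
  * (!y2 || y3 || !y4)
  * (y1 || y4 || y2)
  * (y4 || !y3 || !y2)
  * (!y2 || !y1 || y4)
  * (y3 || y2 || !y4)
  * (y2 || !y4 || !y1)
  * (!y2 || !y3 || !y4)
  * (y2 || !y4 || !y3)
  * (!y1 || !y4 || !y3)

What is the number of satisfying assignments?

3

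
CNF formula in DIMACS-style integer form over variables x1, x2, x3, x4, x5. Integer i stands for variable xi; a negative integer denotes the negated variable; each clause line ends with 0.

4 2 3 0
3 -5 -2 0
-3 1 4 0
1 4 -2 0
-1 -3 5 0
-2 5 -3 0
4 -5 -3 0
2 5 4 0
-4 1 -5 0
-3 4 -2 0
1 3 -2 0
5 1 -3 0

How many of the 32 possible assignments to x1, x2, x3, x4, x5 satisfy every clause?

7

Satisfying assignments:
  x1=F x2=F x3=F x4=T x5=F
  x1=T x2=F x3=F x4=T x5=F
  x1=T x2=F x3=F x4=T x5=T
  x1=T x2=F x3=T x4=T x5=T
  x1=T x2=T x3=F x4=F x5=F
  x1=T x2=T x3=F x4=T x5=F
  x1=T x2=T x3=T x4=T x5=T
Count: 7.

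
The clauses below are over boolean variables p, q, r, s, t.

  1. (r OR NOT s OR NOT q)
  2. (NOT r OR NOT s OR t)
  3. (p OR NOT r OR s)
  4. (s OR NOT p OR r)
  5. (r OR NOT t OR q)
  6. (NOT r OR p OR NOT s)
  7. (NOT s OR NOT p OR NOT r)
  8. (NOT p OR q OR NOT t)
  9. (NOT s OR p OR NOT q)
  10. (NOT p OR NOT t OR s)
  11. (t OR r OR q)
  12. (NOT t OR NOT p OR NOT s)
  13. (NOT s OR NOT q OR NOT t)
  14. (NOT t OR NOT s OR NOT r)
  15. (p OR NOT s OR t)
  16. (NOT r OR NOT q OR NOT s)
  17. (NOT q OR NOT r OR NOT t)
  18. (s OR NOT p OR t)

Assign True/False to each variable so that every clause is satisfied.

p=False, q=True, r=False, s=False, t=True

Check each clause:
  1. (NOT q OR NOT s OR r) — NOT s is true.
  2. (NOT r OR t OR NOT s) — t is true.
  3. (NOT r OR p OR s) — NOT r is true.
  4. (s OR NOT p OR r) — NOT p is true.
  5. (NOT t OR r OR q) — q is true.
  6. (NOT s OR p OR NOT r) — NOT s is true.
  7. (NOT s OR NOT p OR NOT r) — NOT s is true.
  8. (NOT p OR NOT t OR q) — q is true.
  9. (NOT q OR p OR NOT s) — NOT s is true.
  10. (NOT p OR s OR NOT t) — NOT p is true.
  11. (t OR q OR r) — q is true.
  12. (NOT p OR NOT s OR NOT t) — NOT s is true.
  13. (NOT t OR NOT s OR NOT q) — NOT s is true.
  14. (NOT s OR NOT r OR NOT t) — NOT s is true.
  15. (t OR NOT s OR p) — NOT s is true.
  16. (NOT r OR NOT s OR NOT q) — NOT s is true.
  17. (NOT t OR NOT q OR NOT r) — NOT r is true.
  18. (s OR t OR NOT p) — t is true.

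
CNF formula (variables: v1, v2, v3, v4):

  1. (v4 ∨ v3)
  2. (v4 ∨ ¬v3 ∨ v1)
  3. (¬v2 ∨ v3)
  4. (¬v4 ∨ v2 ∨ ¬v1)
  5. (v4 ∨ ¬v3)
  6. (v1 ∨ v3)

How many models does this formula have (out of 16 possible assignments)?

3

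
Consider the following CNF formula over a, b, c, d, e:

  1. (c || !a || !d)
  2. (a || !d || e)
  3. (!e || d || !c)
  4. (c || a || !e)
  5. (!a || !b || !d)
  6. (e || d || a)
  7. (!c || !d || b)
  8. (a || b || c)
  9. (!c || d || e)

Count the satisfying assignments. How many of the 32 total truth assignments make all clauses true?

5

The models are:
  a=0 b=1 c=1 d=1 e=1
  a=1 b=0 c=0 d=0 e=0
  a=1 b=0 c=0 d=0 e=1
  a=1 b=1 c=0 d=0 e=0
  a=1 b=1 c=0 d=0 e=1
That's 5 in total.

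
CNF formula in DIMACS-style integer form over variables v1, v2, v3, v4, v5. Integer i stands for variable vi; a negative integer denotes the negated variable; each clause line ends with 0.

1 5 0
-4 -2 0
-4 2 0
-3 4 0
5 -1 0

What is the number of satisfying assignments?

4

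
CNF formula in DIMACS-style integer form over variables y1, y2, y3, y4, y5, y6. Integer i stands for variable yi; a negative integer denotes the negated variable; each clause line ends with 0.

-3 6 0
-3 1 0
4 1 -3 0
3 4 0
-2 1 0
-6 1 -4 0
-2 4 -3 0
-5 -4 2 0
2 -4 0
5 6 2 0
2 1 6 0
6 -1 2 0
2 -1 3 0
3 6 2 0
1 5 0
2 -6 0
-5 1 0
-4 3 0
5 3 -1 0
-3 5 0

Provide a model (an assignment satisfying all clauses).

y1=True, y2=True, y3=True, y4=True, y5=True, y6=True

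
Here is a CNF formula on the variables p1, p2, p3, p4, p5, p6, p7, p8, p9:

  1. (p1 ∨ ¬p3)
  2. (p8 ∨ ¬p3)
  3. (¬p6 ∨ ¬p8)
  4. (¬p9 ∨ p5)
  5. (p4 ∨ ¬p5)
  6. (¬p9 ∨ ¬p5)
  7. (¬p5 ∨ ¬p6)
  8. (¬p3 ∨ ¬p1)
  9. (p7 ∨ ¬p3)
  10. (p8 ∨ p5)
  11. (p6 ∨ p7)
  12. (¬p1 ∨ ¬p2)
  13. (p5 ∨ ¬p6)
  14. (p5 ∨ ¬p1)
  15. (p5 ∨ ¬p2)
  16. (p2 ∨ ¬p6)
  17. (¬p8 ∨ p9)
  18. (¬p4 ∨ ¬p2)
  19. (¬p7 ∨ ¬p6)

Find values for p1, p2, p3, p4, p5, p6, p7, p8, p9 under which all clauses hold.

Pure literal: p3 appears only negated; assign p3 = False.
Set p1 = False and propagate.
Try p2 = False.
  then p6 is forced to False.
  then p7 is forced to True.
Set p4 = True and propagate.
The remaining clauses are satisfied by p5 = True, p8 = False, p9 = False.

p1=0, p2=0, p3=0, p4=1, p5=1, p6=0, p7=1, p8=0, p9=0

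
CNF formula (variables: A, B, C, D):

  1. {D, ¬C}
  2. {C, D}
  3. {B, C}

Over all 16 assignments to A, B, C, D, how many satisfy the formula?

6

Satisfying assignments:
  A=0 B=0 C=1 D=1
  A=0 B=1 C=0 D=1
  A=0 B=1 C=1 D=1
  A=1 B=0 C=1 D=1
  A=1 B=1 C=0 D=1
  A=1 B=1 C=1 D=1
That's 6 in total.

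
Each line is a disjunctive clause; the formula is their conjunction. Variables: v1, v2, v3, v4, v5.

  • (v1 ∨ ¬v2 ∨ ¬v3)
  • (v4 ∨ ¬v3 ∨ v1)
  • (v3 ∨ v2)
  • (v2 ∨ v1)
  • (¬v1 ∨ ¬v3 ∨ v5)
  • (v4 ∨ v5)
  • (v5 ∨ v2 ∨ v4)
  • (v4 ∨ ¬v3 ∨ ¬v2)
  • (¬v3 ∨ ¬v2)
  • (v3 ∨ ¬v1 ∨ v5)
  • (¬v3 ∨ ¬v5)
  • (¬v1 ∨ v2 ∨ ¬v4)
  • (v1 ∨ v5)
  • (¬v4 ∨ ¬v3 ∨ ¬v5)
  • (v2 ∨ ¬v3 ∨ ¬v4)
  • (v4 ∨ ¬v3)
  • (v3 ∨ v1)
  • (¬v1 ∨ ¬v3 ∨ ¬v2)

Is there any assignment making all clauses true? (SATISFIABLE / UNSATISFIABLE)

SATISFIABLE

Branch on v1: take v1 = True.
For the remaining variables, v2 = True, v3 = False, v4 = True, v5 = True works.
Every clause has at least one true literal under this assignment.
So v1=T  v2=T  v3=F  v4=T  v5=T is a satisfying assignment.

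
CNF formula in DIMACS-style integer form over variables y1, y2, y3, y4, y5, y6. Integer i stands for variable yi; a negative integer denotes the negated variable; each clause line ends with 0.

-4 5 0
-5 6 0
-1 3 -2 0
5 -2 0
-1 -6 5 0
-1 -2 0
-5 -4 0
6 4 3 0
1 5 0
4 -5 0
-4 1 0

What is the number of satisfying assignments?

1

Satisfying assignments:
  y1=T y2=F y3=T y4=F y5=F y6=F
Count: 1.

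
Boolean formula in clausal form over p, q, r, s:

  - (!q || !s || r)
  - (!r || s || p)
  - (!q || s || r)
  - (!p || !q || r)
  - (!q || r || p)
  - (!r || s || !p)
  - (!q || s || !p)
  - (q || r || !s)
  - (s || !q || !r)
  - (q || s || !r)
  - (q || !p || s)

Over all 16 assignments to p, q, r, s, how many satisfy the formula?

5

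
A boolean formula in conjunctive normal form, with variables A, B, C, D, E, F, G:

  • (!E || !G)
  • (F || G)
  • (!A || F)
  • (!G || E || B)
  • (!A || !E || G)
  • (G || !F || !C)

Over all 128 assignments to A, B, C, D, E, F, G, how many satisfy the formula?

24

Split on G, then E.
  G=T, E=T: a clause becomes empty — 0.
  G=T, E=F: C, D free; 3 ways for (A,B,F) × 2^2 = 12.
  G=F, E=T: remaining (A,B,C,D,F) ∈ {(F,F,F,F,T); (F,F,F,T,T); (F,T,F,F,T); (F,T,F,T,T)} — 4.
  G=F, E=F: forces C=F; F=T; A, B, D free → 2^3 = 8.
Total: 0 + 12 + 4 + 8 = 24.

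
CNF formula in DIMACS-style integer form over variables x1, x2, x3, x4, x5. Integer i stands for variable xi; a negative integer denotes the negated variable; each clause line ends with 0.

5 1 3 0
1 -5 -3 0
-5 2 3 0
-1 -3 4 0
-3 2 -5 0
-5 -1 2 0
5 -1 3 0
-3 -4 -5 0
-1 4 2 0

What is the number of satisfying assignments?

Case analysis on x3 and x5:
  x3=T, x5=T: a clause becomes empty — 0.
  x3=T, x5=F: x2 free; 3 ways for (x1,x4) × 2^1 = 6.
  x3=F, x5=T: remaining (x1,x2,x4) ∈ {(F,T,F); (F,T,T); (T,T,F); (T,T,T)} — 4.
  x3=F, x5=F: a clause becomes empty — 0.
Total: 0 + 6 + 4 + 0 = 10.

10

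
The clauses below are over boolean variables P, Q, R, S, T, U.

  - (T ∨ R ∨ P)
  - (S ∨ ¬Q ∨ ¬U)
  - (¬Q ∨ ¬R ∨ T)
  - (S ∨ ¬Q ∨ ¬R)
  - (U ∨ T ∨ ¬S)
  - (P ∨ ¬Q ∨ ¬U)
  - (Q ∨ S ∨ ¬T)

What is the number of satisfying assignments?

27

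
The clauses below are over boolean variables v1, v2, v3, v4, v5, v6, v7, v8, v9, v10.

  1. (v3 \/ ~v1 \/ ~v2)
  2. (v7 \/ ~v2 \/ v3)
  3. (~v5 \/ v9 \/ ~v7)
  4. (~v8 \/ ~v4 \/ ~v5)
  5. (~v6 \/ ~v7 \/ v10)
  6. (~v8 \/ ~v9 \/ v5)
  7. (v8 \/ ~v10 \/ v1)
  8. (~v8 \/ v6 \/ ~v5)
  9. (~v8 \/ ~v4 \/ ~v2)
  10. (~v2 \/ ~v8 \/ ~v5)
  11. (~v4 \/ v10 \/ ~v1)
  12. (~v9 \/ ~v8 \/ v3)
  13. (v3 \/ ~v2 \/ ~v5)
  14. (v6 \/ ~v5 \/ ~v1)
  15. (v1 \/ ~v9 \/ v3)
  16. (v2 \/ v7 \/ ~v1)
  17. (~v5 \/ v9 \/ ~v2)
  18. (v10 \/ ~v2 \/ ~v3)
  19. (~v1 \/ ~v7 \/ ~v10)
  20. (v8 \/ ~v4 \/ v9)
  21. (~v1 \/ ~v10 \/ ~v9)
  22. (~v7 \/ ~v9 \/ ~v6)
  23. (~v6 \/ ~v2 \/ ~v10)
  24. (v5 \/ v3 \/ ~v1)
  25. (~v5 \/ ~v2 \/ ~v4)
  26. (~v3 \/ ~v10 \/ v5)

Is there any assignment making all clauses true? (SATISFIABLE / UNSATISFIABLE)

SATISFIABLE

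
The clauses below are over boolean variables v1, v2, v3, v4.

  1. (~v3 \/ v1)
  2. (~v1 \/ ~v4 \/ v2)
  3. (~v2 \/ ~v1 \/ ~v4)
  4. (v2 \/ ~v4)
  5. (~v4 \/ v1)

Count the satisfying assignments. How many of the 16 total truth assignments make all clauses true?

6

The models are:
  v1=0 v2=0 v3=0 v4=0
  v1=0 v2=1 v3=0 v4=0
  v1=1 v2=0 v3=0 v4=0
  v1=1 v2=0 v3=1 v4=0
  v1=1 v2=1 v3=0 v4=0
  v1=1 v2=1 v3=1 v4=0
Count: 6.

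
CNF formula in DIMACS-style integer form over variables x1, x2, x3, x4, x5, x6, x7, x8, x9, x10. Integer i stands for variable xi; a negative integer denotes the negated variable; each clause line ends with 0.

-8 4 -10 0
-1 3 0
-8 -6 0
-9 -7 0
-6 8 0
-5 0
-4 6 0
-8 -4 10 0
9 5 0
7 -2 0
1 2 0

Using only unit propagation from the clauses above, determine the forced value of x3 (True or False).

(¬x5) is a unit clause: x5 = False.
In (x9 ∨ x5), x5 is now false; x9 must hold, so x9 = True.
In (¬x9 ∨ ¬x7), ¬x9 is now false; ¬x7 must hold, so x7 = False.
From (x7 ∨ ¬x2) and x7 = False: x2 = False.
(x2 ∨ x1) with x2 = False leaves only x1, so x1 = True.
(x3 ∨ ¬x1): since x1 = True, the clause reduces to (x3). x3 = True.

True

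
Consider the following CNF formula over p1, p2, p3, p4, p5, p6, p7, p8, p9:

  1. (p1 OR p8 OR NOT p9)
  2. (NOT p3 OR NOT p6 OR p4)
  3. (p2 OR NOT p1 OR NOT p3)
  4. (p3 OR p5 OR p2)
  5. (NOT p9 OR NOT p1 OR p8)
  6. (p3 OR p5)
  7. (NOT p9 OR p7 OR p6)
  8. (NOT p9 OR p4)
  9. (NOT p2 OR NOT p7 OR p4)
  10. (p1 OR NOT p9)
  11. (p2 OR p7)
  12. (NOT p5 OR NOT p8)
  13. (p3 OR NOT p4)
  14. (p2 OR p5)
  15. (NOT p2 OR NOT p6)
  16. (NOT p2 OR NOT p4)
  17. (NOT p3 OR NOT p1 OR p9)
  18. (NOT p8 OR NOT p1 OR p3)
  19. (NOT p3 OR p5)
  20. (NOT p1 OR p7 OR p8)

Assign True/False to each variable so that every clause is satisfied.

p1=False, p2=False, p3=True, p4=False, p5=True, p6=False, p7=True, p8=False, p9=False

Check each clause:
  1. (p8 OR NOT p9 OR p1) — NOT p9 is true.
  2. (NOT p6 OR NOT p3 OR p4) — NOT p6 is true.
  3. (NOT p3 OR p2 OR NOT p1) — NOT p1 is true.
  4. (p5 OR p3 OR p2) — p3 is true.
  5. (p8 OR NOT p1 OR NOT p9) — NOT p1 is true.
  6. (p5 OR p3) — p3 is true.
  7. (NOT p9 OR p7 OR p6) — p7 is true.
  8. (p4 OR NOT p9) — NOT p9 is true.
  9. (NOT p2 OR p4 OR NOT p7) — NOT p2 is true.
  10. (p1 OR NOT p9) — NOT p9 is true.
  11. (p7 OR p2) — p7 is true.
  12. (NOT p8 OR NOT p5) — NOT p8 is true.
  13. (p3 OR NOT p4) — p3 is true.
  14. (p2 OR p5) — p5 is true.
  15. (NOT p2 OR NOT p6) — NOT p6 is true.
  16. (NOT p4 OR NOT p2) — NOT p4 is true.
  17. (NOT p1 OR p9 OR NOT p3) — NOT p1 is true.
  18. (NOT p8 OR p3 OR NOT p1) — NOT p8 is true.
  19. (p5 OR NOT p3) — p5 is true.
  20. (NOT p1 OR p8 OR p7) — NOT p1 is true.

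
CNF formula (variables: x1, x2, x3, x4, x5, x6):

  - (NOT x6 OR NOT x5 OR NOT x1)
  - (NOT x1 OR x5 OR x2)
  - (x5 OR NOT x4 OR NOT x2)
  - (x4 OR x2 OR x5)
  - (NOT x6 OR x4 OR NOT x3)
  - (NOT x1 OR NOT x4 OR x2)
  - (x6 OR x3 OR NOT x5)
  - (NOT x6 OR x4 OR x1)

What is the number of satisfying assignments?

20

Case analysis on x4 and x5:
  x4=T, x5=T: 7 of the 16 assignments to (x1,x2,x3,x6) work.
  x4=T, x5=F: remaining (x1,x2,x3,x6) ∈ {(F,F,F,F); (F,F,F,T); (F,F,T,F); (F,F,T,T)} — 4.
  x4=F, x5=T: remaining (x1,x2,x3,x6) ∈ {(F,F,T,F); (F,T,T,F); (T,F,T,F); (T,T,T,F)} — 4.
  x4=F, x5=F: 5 of the 16 assignments to (x1,x2,x3,x6) work.
Total: 7 + 4 + 4 + 5 = 20.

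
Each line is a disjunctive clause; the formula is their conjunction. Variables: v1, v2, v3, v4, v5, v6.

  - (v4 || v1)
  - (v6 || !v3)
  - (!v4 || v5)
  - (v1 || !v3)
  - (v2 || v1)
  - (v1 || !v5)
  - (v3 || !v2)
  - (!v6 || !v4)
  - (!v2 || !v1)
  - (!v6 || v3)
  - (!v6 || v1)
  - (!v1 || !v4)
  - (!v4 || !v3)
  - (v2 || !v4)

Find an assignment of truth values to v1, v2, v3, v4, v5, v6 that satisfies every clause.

Try v1 = True.
  then v2 is forced to False.
  then v4 is forced to False.
For the remaining variables, v3 = False, v5 = False, v6 = False works.

v1=T  v2=F  v3=F  v4=F  v5=F  v6=F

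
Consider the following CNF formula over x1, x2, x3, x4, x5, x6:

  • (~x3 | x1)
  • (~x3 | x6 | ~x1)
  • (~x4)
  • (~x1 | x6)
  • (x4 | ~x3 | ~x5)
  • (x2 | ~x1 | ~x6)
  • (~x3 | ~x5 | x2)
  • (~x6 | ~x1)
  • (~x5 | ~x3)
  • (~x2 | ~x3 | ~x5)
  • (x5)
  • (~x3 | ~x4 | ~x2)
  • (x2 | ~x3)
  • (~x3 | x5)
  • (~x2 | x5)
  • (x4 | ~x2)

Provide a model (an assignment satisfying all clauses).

x1=False, x2=False, x3=False, x4=False, x5=True, x6=False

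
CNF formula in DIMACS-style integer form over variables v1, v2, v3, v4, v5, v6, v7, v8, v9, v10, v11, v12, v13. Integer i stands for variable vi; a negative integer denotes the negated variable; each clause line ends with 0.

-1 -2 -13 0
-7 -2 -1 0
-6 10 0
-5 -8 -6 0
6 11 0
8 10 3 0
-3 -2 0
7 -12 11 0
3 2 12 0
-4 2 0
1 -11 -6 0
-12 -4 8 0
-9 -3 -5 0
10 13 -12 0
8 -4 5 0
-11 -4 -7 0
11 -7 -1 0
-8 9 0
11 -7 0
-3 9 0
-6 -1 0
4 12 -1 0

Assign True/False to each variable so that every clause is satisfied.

Pure literal: v10 appears only positively; assign v10 = True.
Branch on v1: take v1 = False.
Try v2 = True.
  then v3 is forced to False.
For the remaining variables, v4 = True, v5 = False, v6 = False, v7 = False, v8 = True, v9 = True, v11 = True, v12 = False, v13 = True works.
Check each clause:
  1. (NOT v1 OR NOT v2 OR NOT v13) — NOT v1 is true.
  2. (NOT v1 OR NOT v7 OR NOT v2) — NOT v7 is true.
  3. (v10 OR NOT v6) — v10 is true.
  4. (NOT v5 OR NOT v8 OR NOT v6) — NOT v6 is true.
  5. (v6 OR v11) — v11 is true.
  6. (v8 OR v10 OR v3) — v8 is true.
  7. (NOT v2 OR NOT v3) — NOT v3 is true.
  8. (NOT v12 OR v11 OR v7) — v11 is true.
  9. (v12 OR v3 OR v2) — v2 is true.
  10. (NOT v4 OR v2) — v2 is true.
  11. (v1 OR NOT v6 OR NOT v11) — NOT v6 is true.
  12. (v8 OR NOT v4 OR NOT v12) — v8 is true.
  13. (NOT v3 OR NOT v5 OR NOT v9) — NOT v5 is true.
  14. (v13 OR v10 OR NOT v12) — v10 is true.
  15. (v5 OR v8 OR NOT v4) — v8 is true.
  16. (NOT v4 OR NOT v11 OR NOT v7) — NOT v7 is true.
  17. (NOT v7 OR v11 OR NOT v1) — NOT v7 is true.
  18. (NOT v8 OR v9) — v9 is true.
  19. (v11 OR NOT v7) — NOT v7 is true.
  20. (NOT v3 OR v9) — v9 is true.
  21. (NOT v6 OR NOT v1) — NOT v6 is true.
  22. (v12 OR v4 OR NOT v1) — v4 is true.

v1=False, v2=True, v3=False, v4=True, v5=False, v6=False, v7=False, v8=True, v9=True, v10=True, v11=True, v12=False, v13=True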